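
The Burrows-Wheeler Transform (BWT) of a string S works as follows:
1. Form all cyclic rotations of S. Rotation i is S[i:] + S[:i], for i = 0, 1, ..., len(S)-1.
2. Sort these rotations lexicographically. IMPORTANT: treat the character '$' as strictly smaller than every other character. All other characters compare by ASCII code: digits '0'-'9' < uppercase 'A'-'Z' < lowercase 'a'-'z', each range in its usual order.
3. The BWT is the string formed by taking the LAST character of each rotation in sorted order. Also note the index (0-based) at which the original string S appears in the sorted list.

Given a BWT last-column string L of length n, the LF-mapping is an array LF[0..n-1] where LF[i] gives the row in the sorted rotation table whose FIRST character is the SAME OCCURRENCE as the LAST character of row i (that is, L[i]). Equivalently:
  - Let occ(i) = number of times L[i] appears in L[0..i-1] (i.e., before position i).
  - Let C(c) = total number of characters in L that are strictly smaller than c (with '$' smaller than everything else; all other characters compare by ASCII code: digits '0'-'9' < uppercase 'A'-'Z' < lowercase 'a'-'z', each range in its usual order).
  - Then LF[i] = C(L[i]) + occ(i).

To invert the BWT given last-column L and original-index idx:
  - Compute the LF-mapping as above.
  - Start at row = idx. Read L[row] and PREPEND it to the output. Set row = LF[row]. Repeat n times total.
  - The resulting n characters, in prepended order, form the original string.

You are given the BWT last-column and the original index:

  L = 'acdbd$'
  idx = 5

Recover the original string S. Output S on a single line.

Answer: ddbca$

Derivation:
LF mapping: 1 3 4 2 5 0
Walk LF starting at row 5, prepending L[row]:
  step 1: row=5, L[5]='$', prepend. Next row=LF[5]=0
  step 2: row=0, L[0]='a', prepend. Next row=LF[0]=1
  step 3: row=1, L[1]='c', prepend. Next row=LF[1]=3
  step 4: row=3, L[3]='b', prepend. Next row=LF[3]=2
  step 5: row=2, L[2]='d', prepend. Next row=LF[2]=4
  step 6: row=4, L[4]='d', prepend. Next row=LF[4]=5
Reversed output: ddbca$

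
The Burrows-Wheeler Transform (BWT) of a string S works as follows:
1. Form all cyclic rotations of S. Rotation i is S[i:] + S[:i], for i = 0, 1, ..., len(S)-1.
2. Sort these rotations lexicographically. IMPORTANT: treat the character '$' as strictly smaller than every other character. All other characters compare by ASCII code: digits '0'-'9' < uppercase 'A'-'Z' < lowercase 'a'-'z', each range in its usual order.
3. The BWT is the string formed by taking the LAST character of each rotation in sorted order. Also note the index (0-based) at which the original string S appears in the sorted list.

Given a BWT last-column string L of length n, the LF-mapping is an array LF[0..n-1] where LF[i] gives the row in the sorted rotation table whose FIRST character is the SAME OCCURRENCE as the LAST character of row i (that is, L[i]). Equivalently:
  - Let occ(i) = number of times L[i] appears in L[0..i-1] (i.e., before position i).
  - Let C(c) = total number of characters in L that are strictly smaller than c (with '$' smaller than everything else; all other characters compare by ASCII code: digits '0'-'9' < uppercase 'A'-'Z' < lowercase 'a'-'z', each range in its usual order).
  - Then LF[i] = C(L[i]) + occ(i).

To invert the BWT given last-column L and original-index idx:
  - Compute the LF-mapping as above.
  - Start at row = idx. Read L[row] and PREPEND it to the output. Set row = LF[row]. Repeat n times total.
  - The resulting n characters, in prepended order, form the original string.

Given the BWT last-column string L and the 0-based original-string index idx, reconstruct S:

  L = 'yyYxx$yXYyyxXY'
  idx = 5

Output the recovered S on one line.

LF mapping: 9 10 3 6 7 0 11 1 4 12 13 8 2 5
Walk LF starting at row 5, prepending L[row]:
  step 1: row=5, L[5]='$', prepend. Next row=LF[5]=0
  step 2: row=0, L[0]='y', prepend. Next row=LF[0]=9
  step 3: row=9, L[9]='y', prepend. Next row=LF[9]=12
  step 4: row=12, L[12]='X', prepend. Next row=LF[12]=2
  step 5: row=2, L[2]='Y', prepend. Next row=LF[2]=3
  step 6: row=3, L[3]='x', prepend. Next row=LF[3]=6
  step 7: row=6, L[6]='y', prepend. Next row=LF[6]=11
  step 8: row=11, L[11]='x', prepend. Next row=LF[11]=8
  step 9: row=8, L[8]='Y', prepend. Next row=LF[8]=4
  step 10: row=4, L[4]='x', prepend. Next row=LF[4]=7
  step 11: row=7, L[7]='X', prepend. Next row=LF[7]=1
  step 12: row=1, L[1]='y', prepend. Next row=LF[1]=10
  step 13: row=10, L[10]='y', prepend. Next row=LF[10]=13
  step 14: row=13, L[13]='Y', prepend. Next row=LF[13]=5
Reversed output: YyyXxYxyxYXyy$

Answer: YyyXxYxyxYXyy$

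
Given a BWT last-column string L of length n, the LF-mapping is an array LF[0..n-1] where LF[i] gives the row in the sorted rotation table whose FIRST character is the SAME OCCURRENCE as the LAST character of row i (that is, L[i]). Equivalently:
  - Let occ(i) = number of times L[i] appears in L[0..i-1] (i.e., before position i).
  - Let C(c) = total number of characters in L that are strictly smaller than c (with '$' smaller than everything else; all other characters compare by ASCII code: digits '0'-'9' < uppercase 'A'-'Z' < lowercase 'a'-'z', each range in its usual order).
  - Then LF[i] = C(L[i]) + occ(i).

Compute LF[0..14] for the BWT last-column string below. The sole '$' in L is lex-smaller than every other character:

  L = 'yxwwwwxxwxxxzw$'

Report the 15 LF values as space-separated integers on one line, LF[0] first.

Answer: 13 7 1 2 3 4 8 9 5 10 11 12 14 6 0

Derivation:
Char counts: '$':1, 'w':6, 'x':6, 'y':1, 'z':1
C (first-col start): C('$')=0, C('w')=1, C('x')=7, C('y')=13, C('z')=14
L[0]='y': occ=0, LF[0]=C('y')+0=13+0=13
L[1]='x': occ=0, LF[1]=C('x')+0=7+0=7
L[2]='w': occ=0, LF[2]=C('w')+0=1+0=1
L[3]='w': occ=1, LF[3]=C('w')+1=1+1=2
L[4]='w': occ=2, LF[4]=C('w')+2=1+2=3
L[5]='w': occ=3, LF[5]=C('w')+3=1+3=4
L[6]='x': occ=1, LF[6]=C('x')+1=7+1=8
L[7]='x': occ=2, LF[7]=C('x')+2=7+2=9
L[8]='w': occ=4, LF[8]=C('w')+4=1+4=5
L[9]='x': occ=3, LF[9]=C('x')+3=7+3=10
L[10]='x': occ=4, LF[10]=C('x')+4=7+4=11
L[11]='x': occ=5, LF[11]=C('x')+5=7+5=12
L[12]='z': occ=0, LF[12]=C('z')+0=14+0=14
L[13]='w': occ=5, LF[13]=C('w')+5=1+5=6
L[14]='$': occ=0, LF[14]=C('$')+0=0+0=0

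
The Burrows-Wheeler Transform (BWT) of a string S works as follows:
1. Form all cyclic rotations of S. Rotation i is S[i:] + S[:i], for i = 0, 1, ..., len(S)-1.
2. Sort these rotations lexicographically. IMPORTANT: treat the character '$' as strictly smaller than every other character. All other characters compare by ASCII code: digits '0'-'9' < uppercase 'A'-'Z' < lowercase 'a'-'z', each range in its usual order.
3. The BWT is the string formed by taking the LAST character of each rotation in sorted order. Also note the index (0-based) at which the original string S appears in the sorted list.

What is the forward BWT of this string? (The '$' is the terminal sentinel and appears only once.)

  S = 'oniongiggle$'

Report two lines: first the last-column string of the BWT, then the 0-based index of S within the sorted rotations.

All 12 rotations (rotation i = S[i:]+S[:i]):
  rot[0] = oniongiggle$
  rot[1] = niongiggle$o
  rot[2] = iongiggle$on
  rot[3] = ongiggle$oni
  rot[4] = ngiggle$onio
  rot[5] = giggle$onion
  rot[6] = iggle$oniong
  rot[7] = ggle$oniongi
  rot[8] = gle$oniongig
  rot[9] = le$oniongigg
  rot[10] = e$oniongiggl
  rot[11] = $oniongiggle
Sorted (with $ < everything):
  sorted[0] = $oniongiggle  (last char: 'e')
  sorted[1] = e$oniongiggl  (last char: 'l')
  sorted[2] = ggle$oniongi  (last char: 'i')
  sorted[3] = giggle$onion  (last char: 'n')
  sorted[4] = gle$oniongig  (last char: 'g')
  sorted[5] = iggle$oniong  (last char: 'g')
  sorted[6] = iongiggle$on  (last char: 'n')
  sorted[7] = le$oniongigg  (last char: 'g')
  sorted[8] = ngiggle$onio  (last char: 'o')
  sorted[9] = niongiggle$o  (last char: 'o')
  sorted[10] = ongiggle$oni  (last char: 'i')
  sorted[11] = oniongiggle$  (last char: '$')
Last column: elinggngooi$
Original string S is at sorted index 11

Answer: elinggngooi$
11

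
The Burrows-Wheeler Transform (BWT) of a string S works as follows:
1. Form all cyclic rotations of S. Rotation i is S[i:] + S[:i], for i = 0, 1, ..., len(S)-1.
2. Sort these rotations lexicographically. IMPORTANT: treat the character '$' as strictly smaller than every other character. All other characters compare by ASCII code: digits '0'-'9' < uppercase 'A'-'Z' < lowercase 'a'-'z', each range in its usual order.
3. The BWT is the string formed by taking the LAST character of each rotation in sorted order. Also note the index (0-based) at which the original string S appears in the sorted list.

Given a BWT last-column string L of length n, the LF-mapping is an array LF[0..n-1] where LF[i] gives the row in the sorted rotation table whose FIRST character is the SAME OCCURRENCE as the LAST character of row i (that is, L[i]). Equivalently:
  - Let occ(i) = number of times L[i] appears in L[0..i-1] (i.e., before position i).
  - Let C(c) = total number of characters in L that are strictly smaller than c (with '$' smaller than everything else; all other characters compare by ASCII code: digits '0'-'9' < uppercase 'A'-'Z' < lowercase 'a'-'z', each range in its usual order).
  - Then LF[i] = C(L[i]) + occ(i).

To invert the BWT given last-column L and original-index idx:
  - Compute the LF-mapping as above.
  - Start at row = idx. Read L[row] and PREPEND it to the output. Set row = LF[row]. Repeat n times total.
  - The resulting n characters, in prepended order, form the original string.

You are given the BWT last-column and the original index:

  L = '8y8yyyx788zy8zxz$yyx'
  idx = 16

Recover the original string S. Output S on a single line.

Answer: yzy8xzyzy7x8y8xyy88$

Derivation:
LF mapping: 2 10 3 11 12 13 7 1 4 5 17 14 6 18 8 19 0 15 16 9
Walk LF starting at row 16, prepending L[row]:
  step 1: row=16, L[16]='$', prepend. Next row=LF[16]=0
  step 2: row=0, L[0]='8', prepend. Next row=LF[0]=2
  step 3: row=2, L[2]='8', prepend. Next row=LF[2]=3
  step 4: row=3, L[3]='y', prepend. Next row=LF[3]=11
  step 5: row=11, L[11]='y', prepend. Next row=LF[11]=14
  step 6: row=14, L[14]='x', prepend. Next row=LF[14]=8
  step 7: row=8, L[8]='8', prepend. Next row=LF[8]=4
  step 8: row=4, L[4]='y', prepend. Next row=LF[4]=12
  step 9: row=12, L[12]='8', prepend. Next row=LF[12]=6
  step 10: row=6, L[6]='x', prepend. Next row=LF[6]=7
  step 11: row=7, L[7]='7', prepend. Next row=LF[7]=1
  step 12: row=1, L[1]='y', prepend. Next row=LF[1]=10
  step 13: row=10, L[10]='z', prepend. Next row=LF[10]=17
  step 14: row=17, L[17]='y', prepend. Next row=LF[17]=15
  step 15: row=15, L[15]='z', prepend. Next row=LF[15]=19
  step 16: row=19, L[19]='x', prepend. Next row=LF[19]=9
  step 17: row=9, L[9]='8', prepend. Next row=LF[9]=5
  step 18: row=5, L[5]='y', prepend. Next row=LF[5]=13
  step 19: row=13, L[13]='z', prepend. Next row=LF[13]=18
  step 20: row=18, L[18]='y', prepend. Next row=LF[18]=16
Reversed output: yzy8xzyzy7x8y8xyy88$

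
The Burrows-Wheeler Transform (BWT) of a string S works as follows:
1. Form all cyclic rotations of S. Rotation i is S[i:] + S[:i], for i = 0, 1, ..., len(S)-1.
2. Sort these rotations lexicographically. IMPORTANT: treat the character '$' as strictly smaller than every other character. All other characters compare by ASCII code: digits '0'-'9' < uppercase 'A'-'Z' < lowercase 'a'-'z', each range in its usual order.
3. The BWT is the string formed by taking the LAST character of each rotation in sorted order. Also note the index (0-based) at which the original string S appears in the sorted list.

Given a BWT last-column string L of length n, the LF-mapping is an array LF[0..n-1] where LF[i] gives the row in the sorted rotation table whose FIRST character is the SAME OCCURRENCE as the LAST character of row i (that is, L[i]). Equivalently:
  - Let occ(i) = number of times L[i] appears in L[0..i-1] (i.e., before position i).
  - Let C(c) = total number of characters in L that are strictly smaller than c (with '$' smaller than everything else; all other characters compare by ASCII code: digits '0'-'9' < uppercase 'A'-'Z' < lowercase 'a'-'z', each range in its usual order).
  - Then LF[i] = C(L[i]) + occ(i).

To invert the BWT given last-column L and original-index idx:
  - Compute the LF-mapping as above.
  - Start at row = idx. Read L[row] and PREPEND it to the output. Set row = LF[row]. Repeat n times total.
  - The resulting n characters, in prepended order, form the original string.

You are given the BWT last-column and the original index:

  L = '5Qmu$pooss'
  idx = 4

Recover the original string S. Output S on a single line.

LF mapping: 1 2 3 9 0 6 4 5 7 8
Walk LF starting at row 4, prepending L[row]:
  step 1: row=4, L[4]='$', prepend. Next row=LF[4]=0
  step 2: row=0, L[0]='5', prepend. Next row=LF[0]=1
  step 3: row=1, L[1]='Q', prepend. Next row=LF[1]=2
  step 4: row=2, L[2]='m', prepend. Next row=LF[2]=3
  step 5: row=3, L[3]='u', prepend. Next row=LF[3]=9
  step 6: row=9, L[9]='s', prepend. Next row=LF[9]=8
  step 7: row=8, L[8]='s', prepend. Next row=LF[8]=7
  step 8: row=7, L[7]='o', prepend. Next row=LF[7]=5
  step 9: row=5, L[5]='p', prepend. Next row=LF[5]=6
  step 10: row=6, L[6]='o', prepend. Next row=LF[6]=4
Reversed output: opossumQ5$

Answer: opossumQ5$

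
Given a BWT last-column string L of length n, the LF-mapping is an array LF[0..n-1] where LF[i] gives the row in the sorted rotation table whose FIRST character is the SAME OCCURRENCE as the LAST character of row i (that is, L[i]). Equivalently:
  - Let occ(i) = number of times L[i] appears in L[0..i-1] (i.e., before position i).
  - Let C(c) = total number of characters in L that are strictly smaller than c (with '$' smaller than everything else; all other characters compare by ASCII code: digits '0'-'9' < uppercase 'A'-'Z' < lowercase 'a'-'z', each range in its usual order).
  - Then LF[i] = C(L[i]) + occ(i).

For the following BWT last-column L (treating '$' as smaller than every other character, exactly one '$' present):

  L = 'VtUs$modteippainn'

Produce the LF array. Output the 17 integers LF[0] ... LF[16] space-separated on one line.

Char counts: '$':1, 'U':1, 'V':1, 'a':1, 'd':1, 'e':1, 'i':2, 'm':1, 'n':2, 'o':1, 'p':2, 's':1, 't':2
C (first-col start): C('$')=0, C('U')=1, C('V')=2, C('a')=3, C('d')=4, C('e')=5, C('i')=6, C('m')=8, C('n')=9, C('o')=11, C('p')=12, C('s')=14, C('t')=15
L[0]='V': occ=0, LF[0]=C('V')+0=2+0=2
L[1]='t': occ=0, LF[1]=C('t')+0=15+0=15
L[2]='U': occ=0, LF[2]=C('U')+0=1+0=1
L[3]='s': occ=0, LF[3]=C('s')+0=14+0=14
L[4]='$': occ=0, LF[4]=C('$')+0=0+0=0
L[5]='m': occ=0, LF[5]=C('m')+0=8+0=8
L[6]='o': occ=0, LF[6]=C('o')+0=11+0=11
L[7]='d': occ=0, LF[7]=C('d')+0=4+0=4
L[8]='t': occ=1, LF[8]=C('t')+1=15+1=16
L[9]='e': occ=0, LF[9]=C('e')+0=5+0=5
L[10]='i': occ=0, LF[10]=C('i')+0=6+0=6
L[11]='p': occ=0, LF[11]=C('p')+0=12+0=12
L[12]='p': occ=1, LF[12]=C('p')+1=12+1=13
L[13]='a': occ=0, LF[13]=C('a')+0=3+0=3
L[14]='i': occ=1, LF[14]=C('i')+1=6+1=7
L[15]='n': occ=0, LF[15]=C('n')+0=9+0=9
L[16]='n': occ=1, LF[16]=C('n')+1=9+1=10

Answer: 2 15 1 14 0 8 11 4 16 5 6 12 13 3 7 9 10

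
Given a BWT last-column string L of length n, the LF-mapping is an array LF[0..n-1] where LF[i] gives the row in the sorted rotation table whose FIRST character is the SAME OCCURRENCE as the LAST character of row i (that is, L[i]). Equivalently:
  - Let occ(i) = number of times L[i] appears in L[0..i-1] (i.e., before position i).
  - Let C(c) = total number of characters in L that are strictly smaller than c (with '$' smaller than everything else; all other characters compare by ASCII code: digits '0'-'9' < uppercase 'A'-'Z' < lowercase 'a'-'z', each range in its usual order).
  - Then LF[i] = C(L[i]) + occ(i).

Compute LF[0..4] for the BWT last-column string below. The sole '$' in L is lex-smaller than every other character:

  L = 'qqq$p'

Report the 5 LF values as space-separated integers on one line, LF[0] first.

Char counts: '$':1, 'p':1, 'q':3
C (first-col start): C('$')=0, C('p')=1, C('q')=2
L[0]='q': occ=0, LF[0]=C('q')+0=2+0=2
L[1]='q': occ=1, LF[1]=C('q')+1=2+1=3
L[2]='q': occ=2, LF[2]=C('q')+2=2+2=4
L[3]='$': occ=0, LF[3]=C('$')+0=0+0=0
L[4]='p': occ=0, LF[4]=C('p')+0=1+0=1

Answer: 2 3 4 0 1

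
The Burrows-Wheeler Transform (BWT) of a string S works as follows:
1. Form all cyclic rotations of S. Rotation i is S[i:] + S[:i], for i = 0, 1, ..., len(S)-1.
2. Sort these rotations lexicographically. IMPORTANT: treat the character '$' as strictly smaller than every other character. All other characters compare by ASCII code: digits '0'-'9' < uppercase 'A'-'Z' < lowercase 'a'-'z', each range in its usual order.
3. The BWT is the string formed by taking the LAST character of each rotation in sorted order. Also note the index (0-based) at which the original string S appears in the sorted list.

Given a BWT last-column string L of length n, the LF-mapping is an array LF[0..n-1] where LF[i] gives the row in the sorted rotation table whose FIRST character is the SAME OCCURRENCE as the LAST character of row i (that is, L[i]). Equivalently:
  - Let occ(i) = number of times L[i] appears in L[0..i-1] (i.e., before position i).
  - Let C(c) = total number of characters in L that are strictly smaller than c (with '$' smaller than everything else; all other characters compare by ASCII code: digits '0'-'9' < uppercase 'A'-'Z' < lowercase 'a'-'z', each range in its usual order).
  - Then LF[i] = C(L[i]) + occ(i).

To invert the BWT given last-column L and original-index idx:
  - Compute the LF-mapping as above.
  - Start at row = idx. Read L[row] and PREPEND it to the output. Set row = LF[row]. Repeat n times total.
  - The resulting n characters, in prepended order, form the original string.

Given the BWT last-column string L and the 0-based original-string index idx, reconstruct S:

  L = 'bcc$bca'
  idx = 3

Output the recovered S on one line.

Answer: bcaccb$

Derivation:
LF mapping: 2 4 5 0 3 6 1
Walk LF starting at row 3, prepending L[row]:
  step 1: row=3, L[3]='$', prepend. Next row=LF[3]=0
  step 2: row=0, L[0]='b', prepend. Next row=LF[0]=2
  step 3: row=2, L[2]='c', prepend. Next row=LF[2]=5
  step 4: row=5, L[5]='c', prepend. Next row=LF[5]=6
  step 5: row=6, L[6]='a', prepend. Next row=LF[6]=1
  step 6: row=1, L[1]='c', prepend. Next row=LF[1]=4
  step 7: row=4, L[4]='b', prepend. Next row=LF[4]=3
Reversed output: bcaccb$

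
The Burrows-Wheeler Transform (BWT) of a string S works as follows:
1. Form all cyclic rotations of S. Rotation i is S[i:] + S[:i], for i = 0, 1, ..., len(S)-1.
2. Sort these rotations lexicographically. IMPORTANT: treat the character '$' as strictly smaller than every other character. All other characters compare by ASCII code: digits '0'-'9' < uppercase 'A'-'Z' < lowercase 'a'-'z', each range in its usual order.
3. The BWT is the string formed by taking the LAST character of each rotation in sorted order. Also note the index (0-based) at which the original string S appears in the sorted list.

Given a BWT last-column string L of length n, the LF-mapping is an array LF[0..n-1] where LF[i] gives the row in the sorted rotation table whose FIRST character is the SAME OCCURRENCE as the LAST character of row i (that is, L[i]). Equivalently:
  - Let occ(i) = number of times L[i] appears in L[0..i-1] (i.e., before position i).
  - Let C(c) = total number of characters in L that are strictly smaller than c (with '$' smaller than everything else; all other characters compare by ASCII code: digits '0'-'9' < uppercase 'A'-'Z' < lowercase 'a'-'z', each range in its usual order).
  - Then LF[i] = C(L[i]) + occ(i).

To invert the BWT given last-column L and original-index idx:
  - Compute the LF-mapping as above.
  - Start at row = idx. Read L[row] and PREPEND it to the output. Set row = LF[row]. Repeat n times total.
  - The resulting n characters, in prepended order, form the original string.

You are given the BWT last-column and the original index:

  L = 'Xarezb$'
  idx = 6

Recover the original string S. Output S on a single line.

LF mapping: 1 2 5 4 6 3 0
Walk LF starting at row 6, prepending L[row]:
  step 1: row=6, L[6]='$', prepend. Next row=LF[6]=0
  step 2: row=0, L[0]='X', prepend. Next row=LF[0]=1
  step 3: row=1, L[1]='a', prepend. Next row=LF[1]=2
  step 4: row=2, L[2]='r', prepend. Next row=LF[2]=5
  step 5: row=5, L[5]='b', prepend. Next row=LF[5]=3
  step 6: row=3, L[3]='e', prepend. Next row=LF[3]=4
  step 7: row=4, L[4]='z', prepend. Next row=LF[4]=6
Reversed output: zebraX$

Answer: zebraX$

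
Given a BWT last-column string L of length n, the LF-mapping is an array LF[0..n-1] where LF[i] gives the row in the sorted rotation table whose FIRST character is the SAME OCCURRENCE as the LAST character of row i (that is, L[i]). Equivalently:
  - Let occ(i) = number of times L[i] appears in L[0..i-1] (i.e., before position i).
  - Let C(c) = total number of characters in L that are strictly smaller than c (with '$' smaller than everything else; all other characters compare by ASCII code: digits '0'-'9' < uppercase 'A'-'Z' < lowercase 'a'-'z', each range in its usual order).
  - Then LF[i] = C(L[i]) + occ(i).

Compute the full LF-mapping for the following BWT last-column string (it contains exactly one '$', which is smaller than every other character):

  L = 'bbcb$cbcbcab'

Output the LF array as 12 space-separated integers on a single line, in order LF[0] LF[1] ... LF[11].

Answer: 2 3 8 4 0 9 5 10 6 11 1 7

Derivation:
Char counts: '$':1, 'a':1, 'b':6, 'c':4
C (first-col start): C('$')=0, C('a')=1, C('b')=2, C('c')=8
L[0]='b': occ=0, LF[0]=C('b')+0=2+0=2
L[1]='b': occ=1, LF[1]=C('b')+1=2+1=3
L[2]='c': occ=0, LF[2]=C('c')+0=8+0=8
L[3]='b': occ=2, LF[3]=C('b')+2=2+2=4
L[4]='$': occ=0, LF[4]=C('$')+0=0+0=0
L[5]='c': occ=1, LF[5]=C('c')+1=8+1=9
L[6]='b': occ=3, LF[6]=C('b')+3=2+3=5
L[7]='c': occ=2, LF[7]=C('c')+2=8+2=10
L[8]='b': occ=4, LF[8]=C('b')+4=2+4=6
L[9]='c': occ=3, LF[9]=C('c')+3=8+3=11
L[10]='a': occ=0, LF[10]=C('a')+0=1+0=1
L[11]='b': occ=5, LF[11]=C('b')+5=2+5=7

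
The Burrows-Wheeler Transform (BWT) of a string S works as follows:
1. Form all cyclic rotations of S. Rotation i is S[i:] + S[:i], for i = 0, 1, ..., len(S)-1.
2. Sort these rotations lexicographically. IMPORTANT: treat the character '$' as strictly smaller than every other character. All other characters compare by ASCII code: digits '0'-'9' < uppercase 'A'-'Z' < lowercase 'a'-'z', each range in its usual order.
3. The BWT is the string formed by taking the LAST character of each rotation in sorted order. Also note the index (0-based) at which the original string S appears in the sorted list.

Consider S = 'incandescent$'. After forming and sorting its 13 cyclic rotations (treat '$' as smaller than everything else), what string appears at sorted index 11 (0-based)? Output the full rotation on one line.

Answer: scent$incande

Derivation:
All 13 rotations (rotation i = S[i:]+S[:i]):
  rot[0] = incandescent$
  rot[1] = ncandescent$i
  rot[2] = candescent$in
  rot[3] = andescent$inc
  rot[4] = ndescent$inca
  rot[5] = descent$incan
  rot[6] = escent$incand
  rot[7] = scent$incande
  rot[8] = cent$incandes
  rot[9] = ent$incandesc
  rot[10] = nt$incandesce
  rot[11] = t$incandescen
  rot[12] = $incandescent
Sorted (with $ < everything):
  sorted[0] = $incandescent
  sorted[1] = andescent$inc
  sorted[2] = candescent$in
  sorted[3] = cent$incandes
  sorted[4] = descent$incan
  sorted[5] = ent$incandesc
  sorted[6] = escent$incand
  sorted[7] = incandescent$
  sorted[8] = ncandescent$i
  sorted[9] = ndescent$inca
  sorted[10] = nt$incandesce
  sorted[11] = scent$incande
  sorted[12] = t$incandescen
sorted[11] = scent$incande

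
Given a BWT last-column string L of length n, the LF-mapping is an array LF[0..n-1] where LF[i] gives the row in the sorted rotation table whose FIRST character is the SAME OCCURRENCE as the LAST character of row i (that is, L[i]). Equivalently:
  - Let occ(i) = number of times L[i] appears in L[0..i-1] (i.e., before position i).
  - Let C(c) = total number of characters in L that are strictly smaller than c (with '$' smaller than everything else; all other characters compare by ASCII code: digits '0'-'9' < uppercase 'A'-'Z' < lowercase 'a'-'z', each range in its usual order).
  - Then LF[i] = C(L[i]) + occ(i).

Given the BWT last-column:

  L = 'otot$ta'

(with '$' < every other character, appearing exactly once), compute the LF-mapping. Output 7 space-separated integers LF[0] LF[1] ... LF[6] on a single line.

Answer: 2 4 3 5 0 6 1

Derivation:
Char counts: '$':1, 'a':1, 'o':2, 't':3
C (first-col start): C('$')=0, C('a')=1, C('o')=2, C('t')=4
L[0]='o': occ=0, LF[0]=C('o')+0=2+0=2
L[1]='t': occ=0, LF[1]=C('t')+0=4+0=4
L[2]='o': occ=1, LF[2]=C('o')+1=2+1=3
L[3]='t': occ=1, LF[3]=C('t')+1=4+1=5
L[4]='$': occ=0, LF[4]=C('$')+0=0+0=0
L[5]='t': occ=2, LF[5]=C('t')+2=4+2=6
L[6]='a': occ=0, LF[6]=C('a')+0=1+0=1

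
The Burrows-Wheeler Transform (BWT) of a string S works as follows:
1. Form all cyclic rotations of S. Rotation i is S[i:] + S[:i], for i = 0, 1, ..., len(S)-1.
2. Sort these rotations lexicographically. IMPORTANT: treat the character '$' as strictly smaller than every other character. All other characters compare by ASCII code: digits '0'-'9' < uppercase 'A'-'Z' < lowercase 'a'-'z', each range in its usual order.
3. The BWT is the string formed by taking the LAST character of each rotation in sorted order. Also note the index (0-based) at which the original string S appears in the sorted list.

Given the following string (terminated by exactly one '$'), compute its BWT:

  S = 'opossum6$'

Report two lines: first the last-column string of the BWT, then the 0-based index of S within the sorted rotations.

All 9 rotations (rotation i = S[i:]+S[:i]):
  rot[0] = opossum6$
  rot[1] = possum6$o
  rot[2] = ossum6$op
  rot[3] = ssum6$opo
  rot[4] = sum6$opos
  rot[5] = um6$oposs
  rot[6] = m6$opossu
  rot[7] = 6$opossum
  rot[8] = $opossum6
Sorted (with $ < everything):
  sorted[0] = $opossum6  (last char: '6')
  sorted[1] = 6$opossum  (last char: 'm')
  sorted[2] = m6$opossu  (last char: 'u')
  sorted[3] = opossum6$  (last char: '$')
  sorted[4] = ossum6$op  (last char: 'p')
  sorted[5] = possum6$o  (last char: 'o')
  sorted[6] = ssum6$opo  (last char: 'o')
  sorted[7] = sum6$opos  (last char: 's')
  sorted[8] = um6$oposs  (last char: 's')
Last column: 6mu$pooss
Original string S is at sorted index 3

Answer: 6mu$pooss
3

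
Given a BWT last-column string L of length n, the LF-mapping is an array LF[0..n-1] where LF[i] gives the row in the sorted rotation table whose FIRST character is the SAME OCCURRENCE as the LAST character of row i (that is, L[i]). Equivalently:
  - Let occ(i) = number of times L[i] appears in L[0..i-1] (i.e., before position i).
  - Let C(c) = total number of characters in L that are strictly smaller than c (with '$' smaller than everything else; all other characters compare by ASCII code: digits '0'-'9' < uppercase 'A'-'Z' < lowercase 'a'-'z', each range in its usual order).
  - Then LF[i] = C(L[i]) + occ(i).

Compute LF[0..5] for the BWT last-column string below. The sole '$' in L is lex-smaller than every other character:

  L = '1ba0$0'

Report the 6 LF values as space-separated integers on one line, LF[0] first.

Answer: 3 5 4 1 0 2

Derivation:
Char counts: '$':1, '0':2, '1':1, 'a':1, 'b':1
C (first-col start): C('$')=0, C('0')=1, C('1')=3, C('a')=4, C('b')=5
L[0]='1': occ=0, LF[0]=C('1')+0=3+0=3
L[1]='b': occ=0, LF[1]=C('b')+0=5+0=5
L[2]='a': occ=0, LF[2]=C('a')+0=4+0=4
L[3]='0': occ=0, LF[3]=C('0')+0=1+0=1
L[4]='$': occ=0, LF[4]=C('$')+0=0+0=0
L[5]='0': occ=1, LF[5]=C('0')+1=1+1=2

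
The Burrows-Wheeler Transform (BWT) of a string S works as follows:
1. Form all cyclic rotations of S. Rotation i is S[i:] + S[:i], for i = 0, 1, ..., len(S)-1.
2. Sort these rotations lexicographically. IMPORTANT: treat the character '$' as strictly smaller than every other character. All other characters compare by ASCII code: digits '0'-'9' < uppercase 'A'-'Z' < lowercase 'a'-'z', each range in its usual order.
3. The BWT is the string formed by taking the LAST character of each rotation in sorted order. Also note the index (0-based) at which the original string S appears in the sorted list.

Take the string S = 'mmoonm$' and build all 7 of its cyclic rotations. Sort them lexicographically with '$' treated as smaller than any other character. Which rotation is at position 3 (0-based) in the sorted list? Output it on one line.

All 7 rotations (rotation i = S[i:]+S[:i]):
  rot[0] = mmoonm$
  rot[1] = moonm$m
  rot[2] = oonm$mm
  rot[3] = onm$mmo
  rot[4] = nm$mmoo
  rot[5] = m$mmoon
  rot[6] = $mmoonm
Sorted (with $ < everything):
  sorted[0] = $mmoonm
  sorted[1] = m$mmoon
  sorted[2] = mmoonm$
  sorted[3] = moonm$m
  sorted[4] = nm$mmoo
  sorted[5] = onm$mmo
  sorted[6] = oonm$mm
sorted[3] = moonm$m

Answer: moonm$m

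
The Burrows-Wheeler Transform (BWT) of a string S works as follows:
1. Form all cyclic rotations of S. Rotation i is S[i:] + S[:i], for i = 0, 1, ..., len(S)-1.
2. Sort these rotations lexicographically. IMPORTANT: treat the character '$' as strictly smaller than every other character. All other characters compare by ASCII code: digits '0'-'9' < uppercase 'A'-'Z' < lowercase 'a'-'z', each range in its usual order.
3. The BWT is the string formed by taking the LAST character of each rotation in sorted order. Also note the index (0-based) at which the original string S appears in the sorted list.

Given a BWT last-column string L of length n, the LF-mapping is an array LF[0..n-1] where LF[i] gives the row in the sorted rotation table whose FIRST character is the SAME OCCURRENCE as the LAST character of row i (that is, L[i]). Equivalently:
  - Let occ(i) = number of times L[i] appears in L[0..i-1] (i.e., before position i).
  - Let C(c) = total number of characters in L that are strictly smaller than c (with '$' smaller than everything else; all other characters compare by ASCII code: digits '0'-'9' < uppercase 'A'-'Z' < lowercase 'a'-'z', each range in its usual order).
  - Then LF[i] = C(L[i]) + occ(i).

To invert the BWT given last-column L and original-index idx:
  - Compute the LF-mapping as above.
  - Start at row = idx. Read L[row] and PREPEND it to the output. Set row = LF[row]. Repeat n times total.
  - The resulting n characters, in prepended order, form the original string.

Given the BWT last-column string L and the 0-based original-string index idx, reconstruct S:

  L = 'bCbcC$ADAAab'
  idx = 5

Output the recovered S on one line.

LF mapping: 8 4 9 11 5 0 1 6 2 3 7 10
Walk LF starting at row 5, prepending L[row]:
  step 1: row=5, L[5]='$', prepend. Next row=LF[5]=0
  step 2: row=0, L[0]='b', prepend. Next row=LF[0]=8
  step 3: row=8, L[8]='A', prepend. Next row=LF[8]=2
  step 4: row=2, L[2]='b', prepend. Next row=LF[2]=9
  step 5: row=9, L[9]='A', prepend. Next row=LF[9]=3
  step 6: row=3, L[3]='c', prepend. Next row=LF[3]=11
  step 7: row=11, L[11]='b', prepend. Next row=LF[11]=10
  step 8: row=10, L[10]='a', prepend. Next row=LF[10]=7
  step 9: row=7, L[7]='D', prepend. Next row=LF[7]=6
  step 10: row=6, L[6]='A', prepend. Next row=LF[6]=1
  step 11: row=1, L[1]='C', prepend. Next row=LF[1]=4
  step 12: row=4, L[4]='C', prepend. Next row=LF[4]=5
Reversed output: CCADabcAbAb$

Answer: CCADabcAbAb$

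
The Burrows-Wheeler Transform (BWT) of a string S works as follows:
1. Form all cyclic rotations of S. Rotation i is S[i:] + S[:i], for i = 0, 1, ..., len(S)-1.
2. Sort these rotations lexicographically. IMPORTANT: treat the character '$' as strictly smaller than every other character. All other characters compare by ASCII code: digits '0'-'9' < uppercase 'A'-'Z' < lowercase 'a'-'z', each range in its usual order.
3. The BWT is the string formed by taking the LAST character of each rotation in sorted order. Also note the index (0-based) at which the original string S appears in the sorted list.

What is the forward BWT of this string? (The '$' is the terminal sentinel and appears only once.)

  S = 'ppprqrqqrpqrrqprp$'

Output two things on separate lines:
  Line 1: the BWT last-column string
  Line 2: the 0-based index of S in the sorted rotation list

All 18 rotations (rotation i = S[i:]+S[:i]):
  rot[0] = ppprqrqqrpqrrqprp$
  rot[1] = pprqrqqrpqrrqprp$p
  rot[2] = prqrqqrpqrrqprp$pp
  rot[3] = rqrqqrpqrrqprp$ppp
  rot[4] = qrqqrpqrrqprp$pppr
  rot[5] = rqqrpqrrqprp$ppprq
  rot[6] = qqrpqrrqprp$ppprqr
  rot[7] = qrpqrrqprp$ppprqrq
  rot[8] = rpqrrqprp$ppprqrqq
  rot[9] = pqrrqprp$ppprqrqqr
  rot[10] = qrrqprp$ppprqrqqrp
  rot[11] = rrqprp$ppprqrqqrpq
  rot[12] = rqprp$ppprqrqqrpqr
  rot[13] = qprp$ppprqrqqrpqrr
  rot[14] = prp$ppprqrqqrpqrrq
  rot[15] = rp$ppprqrqqrpqrrqp
  rot[16] = p$ppprqrqqrpqrrqpr
  rot[17] = $ppprqrqqrpqrrqprp
Sorted (with $ < everything):
  sorted[0] = $ppprqrqqrpqrrqprp  (last char: 'p')
  sorted[1] = p$ppprqrqqrpqrrqpr  (last char: 'r')
  sorted[2] = ppprqrqqrpqrrqprp$  (last char: '$')
  sorted[3] = pprqrqqrpqrrqprp$p  (last char: 'p')
  sorted[4] = pqrrqprp$ppprqrqqr  (last char: 'r')
  sorted[5] = prp$ppprqrqqrpqrrq  (last char: 'q')
  sorted[6] = prqrqqrpqrrqprp$pp  (last char: 'p')
  sorted[7] = qprp$ppprqrqqrpqrr  (last char: 'r')
  sorted[8] = qqrpqrrqprp$ppprqr  (last char: 'r')
  sorted[9] = qrpqrrqprp$ppprqrq  (last char: 'q')
  sorted[10] = qrqqrpqrrqprp$pppr  (last char: 'r')
  sorted[11] = qrrqprp$ppprqrqqrp  (last char: 'p')
  sorted[12] = rp$ppprqrqqrpqrrqp  (last char: 'p')
  sorted[13] = rpqrrqprp$ppprqrqq  (last char: 'q')
  sorted[14] = rqprp$ppprqrqqrpqr  (last char: 'r')
  sorted[15] = rqqrpqrrqprp$ppprq  (last char: 'q')
  sorted[16] = rqrqqrpqrrqprp$ppp  (last char: 'p')
  sorted[17] = rrqprp$ppprqrqqrpq  (last char: 'q')
Last column: pr$prqprrqrppqrqpq
Original string S is at sorted index 2

Answer: pr$prqprrqrppqrqpq
2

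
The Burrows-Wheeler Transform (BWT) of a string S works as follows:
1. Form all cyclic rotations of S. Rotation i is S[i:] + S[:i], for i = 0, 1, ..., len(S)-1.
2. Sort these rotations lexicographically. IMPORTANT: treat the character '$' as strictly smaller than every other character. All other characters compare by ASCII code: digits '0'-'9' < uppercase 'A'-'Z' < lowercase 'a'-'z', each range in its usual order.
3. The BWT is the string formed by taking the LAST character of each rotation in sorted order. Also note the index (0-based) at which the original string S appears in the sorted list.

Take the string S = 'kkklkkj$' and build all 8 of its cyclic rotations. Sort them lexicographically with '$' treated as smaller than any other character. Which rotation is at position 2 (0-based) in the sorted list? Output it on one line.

Answer: kj$kkklk

Derivation:
All 8 rotations (rotation i = S[i:]+S[:i]):
  rot[0] = kkklkkj$
  rot[1] = kklkkj$k
  rot[2] = klkkj$kk
  rot[3] = lkkj$kkk
  rot[4] = kkj$kkkl
  rot[5] = kj$kkklk
  rot[6] = j$kkklkk
  rot[7] = $kkklkkj
Sorted (with $ < everything):
  sorted[0] = $kkklkkj
  sorted[1] = j$kkklkk
  sorted[2] = kj$kkklk
  sorted[3] = kkj$kkkl
  sorted[4] = kkklkkj$
  sorted[5] = kklkkj$k
  sorted[6] = klkkj$kk
  sorted[7] = lkkj$kkk
sorted[2] = kj$kkklk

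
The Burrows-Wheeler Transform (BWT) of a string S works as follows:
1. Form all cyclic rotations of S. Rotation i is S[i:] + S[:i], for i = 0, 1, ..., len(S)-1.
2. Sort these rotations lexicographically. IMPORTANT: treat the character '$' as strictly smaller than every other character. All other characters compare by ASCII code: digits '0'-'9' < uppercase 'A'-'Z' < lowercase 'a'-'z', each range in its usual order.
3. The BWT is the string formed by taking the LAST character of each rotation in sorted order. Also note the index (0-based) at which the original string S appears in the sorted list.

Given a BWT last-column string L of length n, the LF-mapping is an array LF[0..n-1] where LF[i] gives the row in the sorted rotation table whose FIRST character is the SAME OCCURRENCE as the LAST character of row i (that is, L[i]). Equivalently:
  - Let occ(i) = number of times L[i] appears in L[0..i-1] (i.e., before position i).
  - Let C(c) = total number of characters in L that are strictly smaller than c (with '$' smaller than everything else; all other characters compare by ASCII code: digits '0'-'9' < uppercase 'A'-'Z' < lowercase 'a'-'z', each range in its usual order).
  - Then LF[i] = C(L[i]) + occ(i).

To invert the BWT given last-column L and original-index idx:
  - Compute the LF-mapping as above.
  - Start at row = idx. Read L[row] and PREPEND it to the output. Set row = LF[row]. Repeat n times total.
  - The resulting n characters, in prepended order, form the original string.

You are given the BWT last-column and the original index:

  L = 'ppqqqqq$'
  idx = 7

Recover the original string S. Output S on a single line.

Answer: qqqqqpp$

Derivation:
LF mapping: 1 2 3 4 5 6 7 0
Walk LF starting at row 7, prepending L[row]:
  step 1: row=7, L[7]='$', prepend. Next row=LF[7]=0
  step 2: row=0, L[0]='p', prepend. Next row=LF[0]=1
  step 3: row=1, L[1]='p', prepend. Next row=LF[1]=2
  step 4: row=2, L[2]='q', prepend. Next row=LF[2]=3
  step 5: row=3, L[3]='q', prepend. Next row=LF[3]=4
  step 6: row=4, L[4]='q', prepend. Next row=LF[4]=5
  step 7: row=5, L[5]='q', prepend. Next row=LF[5]=6
  step 8: row=6, L[6]='q', prepend. Next row=LF[6]=7
Reversed output: qqqqqpp$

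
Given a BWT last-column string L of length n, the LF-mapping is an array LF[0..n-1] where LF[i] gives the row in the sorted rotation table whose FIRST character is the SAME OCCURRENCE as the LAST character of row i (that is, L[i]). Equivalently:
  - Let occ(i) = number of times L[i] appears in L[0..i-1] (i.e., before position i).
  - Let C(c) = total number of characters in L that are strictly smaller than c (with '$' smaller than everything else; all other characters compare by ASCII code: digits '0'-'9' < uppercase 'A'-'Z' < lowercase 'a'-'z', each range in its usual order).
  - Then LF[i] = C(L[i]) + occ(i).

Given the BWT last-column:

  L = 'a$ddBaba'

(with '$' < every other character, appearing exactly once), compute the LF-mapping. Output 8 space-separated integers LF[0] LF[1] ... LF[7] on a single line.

Char counts: '$':1, 'B':1, 'a':3, 'b':1, 'd':2
C (first-col start): C('$')=0, C('B')=1, C('a')=2, C('b')=5, C('d')=6
L[0]='a': occ=0, LF[0]=C('a')+0=2+0=2
L[1]='$': occ=0, LF[1]=C('$')+0=0+0=0
L[2]='d': occ=0, LF[2]=C('d')+0=6+0=6
L[3]='d': occ=1, LF[3]=C('d')+1=6+1=7
L[4]='B': occ=0, LF[4]=C('B')+0=1+0=1
L[5]='a': occ=1, LF[5]=C('a')+1=2+1=3
L[6]='b': occ=0, LF[6]=C('b')+0=5+0=5
L[7]='a': occ=2, LF[7]=C('a')+2=2+2=4

Answer: 2 0 6 7 1 3 5 4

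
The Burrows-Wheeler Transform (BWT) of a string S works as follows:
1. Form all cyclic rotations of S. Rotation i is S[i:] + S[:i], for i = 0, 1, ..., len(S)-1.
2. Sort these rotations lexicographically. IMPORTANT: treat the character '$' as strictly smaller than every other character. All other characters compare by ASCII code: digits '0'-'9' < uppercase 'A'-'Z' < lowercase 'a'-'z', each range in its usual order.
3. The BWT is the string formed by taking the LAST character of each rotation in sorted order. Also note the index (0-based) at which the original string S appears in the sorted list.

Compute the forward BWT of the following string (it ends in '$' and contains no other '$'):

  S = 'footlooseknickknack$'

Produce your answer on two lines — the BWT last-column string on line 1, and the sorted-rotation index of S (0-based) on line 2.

Answer: knais$nccketkklfoooo
5

Derivation:
All 20 rotations (rotation i = S[i:]+S[:i]):
  rot[0] = footlooseknickknack$
  rot[1] = ootlooseknickknack$f
  rot[2] = otlooseknickknack$fo
  rot[3] = tlooseknickknack$foo
  rot[4] = looseknickknack$foot
  rot[5] = ooseknickknack$footl
  rot[6] = oseknickknack$footlo
  rot[7] = seknickknack$footloo
  rot[8] = eknickknack$footloos
  rot[9] = knickknack$footloose
  rot[10] = nickknack$footloosek
  rot[11] = ickknack$footloosekn
  rot[12] = ckknack$footloosekni
  rot[13] = kknack$footlooseknic
  rot[14] = knack$footlooseknick
  rot[15] = nack$footlooseknickk
  rot[16] = ack$footlooseknickkn
  rot[17] = ck$footlooseknickkna
  rot[18] = k$footlooseknickknac
  rot[19] = $footlooseknickknack
Sorted (with $ < everything):
  sorted[0] = $footlooseknickknack  (last char: 'k')
  sorted[1] = ack$footlooseknickkn  (last char: 'n')
  sorted[2] = ck$footlooseknickkna  (last char: 'a')
  sorted[3] = ckknack$footloosekni  (last char: 'i')
  sorted[4] = eknickknack$footloos  (last char: 's')
  sorted[5] = footlooseknickknack$  (last char: '$')
  sorted[6] = ickknack$footloosekn  (last char: 'n')
  sorted[7] = k$footlooseknickknac  (last char: 'c')
  sorted[8] = kknack$footlooseknic  (last char: 'c')
  sorted[9] = knack$footlooseknick  (last char: 'k')
  sorted[10] = knickknack$footloose  (last char: 'e')
  sorted[11] = looseknickknack$foot  (last char: 't')
  sorted[12] = nack$footlooseknickk  (last char: 'k')
  sorted[13] = nickknack$footloosek  (last char: 'k')
  sorted[14] = ooseknickknack$footl  (last char: 'l')
  sorted[15] = ootlooseknickknack$f  (last char: 'f')
  sorted[16] = oseknickknack$footlo  (last char: 'o')
  sorted[17] = otlooseknickknack$fo  (last char: 'o')
  sorted[18] = seknickknack$footloo  (last char: 'o')
  sorted[19] = tlooseknickknack$foo  (last char: 'o')
Last column: knais$nccketkklfoooo
Original string S is at sorted index 5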